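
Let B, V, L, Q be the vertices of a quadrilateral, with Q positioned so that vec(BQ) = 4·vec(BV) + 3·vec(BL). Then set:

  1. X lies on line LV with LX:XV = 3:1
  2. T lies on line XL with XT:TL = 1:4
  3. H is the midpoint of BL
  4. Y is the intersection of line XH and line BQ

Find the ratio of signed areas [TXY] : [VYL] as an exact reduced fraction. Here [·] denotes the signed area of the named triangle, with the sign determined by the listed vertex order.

[TXY]:[VYL] = 3/20

Assign B = (0, 0), V = (1, 0), L = (0, 1), Q = (4, 3) — the answer is frame-independent, so this choice is without loss of generality.
1. X lies on line LV with LX:XV = 3:1 ⇒ X = (3/4, 1/4)
2. T lies on line XL with XT:TL = 1:4 ⇒ T = (3/5, 2/5)
3. H is the midpoint of BL ⇒ H = (0, 1/2)
4. Y is the intersection of line XH and line BQ ⇒ Y = (6/13, 9/26)
2·[TXY] = -3/104, 2·[VYL] = -5/26
[TXY]:[VYL] = -3/104:-5/26 = 3/20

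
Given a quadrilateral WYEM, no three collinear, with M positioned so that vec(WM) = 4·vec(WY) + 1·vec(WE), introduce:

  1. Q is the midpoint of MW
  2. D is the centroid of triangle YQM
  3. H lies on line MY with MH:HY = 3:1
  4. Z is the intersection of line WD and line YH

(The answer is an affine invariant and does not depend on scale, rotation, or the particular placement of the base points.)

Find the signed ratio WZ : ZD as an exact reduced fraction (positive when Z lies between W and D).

WZ:ZD = -6

Work in coordinates with W = (0, 0), Y = (1, 0), E = (0, 1), M = (4, 1).
1. Q is the midpoint of MW ⇒ Q = (2, 1/2)
2. D is the centroid of triangle YQM ⇒ D = (7/3, 1/2)
3. H lies on line MY with MH:HY = 3:1 ⇒ H = (7/4, 1/4)
4. Z is the intersection of line WD and line YH ⇒ Z = (14/5, 3/5)
Z = W + t·(D−W) with t = 6/5, so WZ:ZD = t:(1−t) = 6/5:-1/5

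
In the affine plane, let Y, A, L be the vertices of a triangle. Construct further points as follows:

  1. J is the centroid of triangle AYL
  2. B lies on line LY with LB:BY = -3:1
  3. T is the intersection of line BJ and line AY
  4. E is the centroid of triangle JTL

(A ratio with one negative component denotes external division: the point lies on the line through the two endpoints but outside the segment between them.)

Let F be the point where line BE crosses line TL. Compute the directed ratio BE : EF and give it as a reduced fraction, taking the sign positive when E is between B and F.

BE:EF = -11/2

Work in coordinates with Y = (0, 0), A = (1, 0), L = (0, 1).
1. J is the centroid of triangle AYL ⇒ J = (1/3, 1/3)
2. B lies on line LY with LB:BY = -3:1 ⇒ B = (0, -1/2)
3. T is the intersection of line BJ and line AY ⇒ T = (1/5, 0)
4. E is the centroid of triangle JTL ⇒ E = (8/45, 4/9)
line BE meets TL at F = (8/55, 3/11)
E = B + t·(F−B) with t = 11/9, so BE:EF = 11/9:-2/9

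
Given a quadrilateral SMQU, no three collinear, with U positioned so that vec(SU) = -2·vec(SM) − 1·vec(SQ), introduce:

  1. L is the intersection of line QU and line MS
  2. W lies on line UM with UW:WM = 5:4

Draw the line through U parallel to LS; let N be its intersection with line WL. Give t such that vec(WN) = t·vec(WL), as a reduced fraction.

Work in coordinates with S = (0, 0), M = (1, 0), Q = (0, 1), U = (-2, -1).
1. L is the intersection of line QU and line MS ⇒ L = (-1, 0)
2. W lies on line UM with UW:WM = 5:4 ⇒ W = (-1/3, -4/9)
through U parallel to LS: direction (1, 0); meets WL at N = (1/2, -1)
N = W + t·(L−W) with t = -5/4

t = -5/4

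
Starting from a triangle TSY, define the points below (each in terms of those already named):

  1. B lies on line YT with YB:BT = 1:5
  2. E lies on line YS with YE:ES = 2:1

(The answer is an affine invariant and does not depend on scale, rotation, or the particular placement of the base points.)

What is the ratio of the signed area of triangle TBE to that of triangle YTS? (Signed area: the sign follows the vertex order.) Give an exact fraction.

[TBE]:[YTS] = -5/9

Set T = (0, 0), S = (1, 0), Y = (0, 1); any affine frame gives the same invariant.
1. B lies on line YT with YB:BT = 1:5 ⇒ B = (0, 5/6)
2. E lies on line YS with YE:ES = 2:1 ⇒ E = (2/3, 1/3)
2·[TBE] = -5/9, 2·[YTS] = 1
[TBE]:[YTS] = -5/9:1 = -5/9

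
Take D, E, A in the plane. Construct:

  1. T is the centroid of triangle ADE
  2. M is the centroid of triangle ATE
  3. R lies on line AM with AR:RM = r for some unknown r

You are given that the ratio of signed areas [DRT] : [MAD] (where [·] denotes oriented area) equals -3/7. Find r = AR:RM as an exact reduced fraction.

r = 3/4

Choose coordinates D = (0, 0), E = (1, 0), A = (0, 1).
1. T is the centroid of triangle ADE ⇒ T = (1/3, 1/3)
2. M is the centroid of triangle ATE ⇒ M = (4/9, 4/9)
3. With AR:RM = r, write λ = r/(r+1) so R = A + λ·(M−A); R is affine-linear in λ
Every point depending on R is an affine combination of R and λ-independent points, so each such coordinate is linear in λ; the λ² term in each signed area is a multiple of (M−A)×(M−A) = 0, so 2·[DRT] and 2·[MAD] are each linear in λ. Evaluating at λ=0 and λ=1:
  2·[DRT] = 1/3·λ − 1/3,   2·[MAD] = 4/9
So [DRT]:[MAD] = (1/3·λ − 1/3) / (4/9). Setting this equal to -3/7:
  1/3·λ − 1/3 = -3/7·(4/9)  ⇒  λ = 3/7
Then r = λ/(1−λ) = (3/7)/(4/7) = 3/4. Check: with r = 3/4, R = (4/21, 16/21) and [DRT]:[MAD] = -3/7 as required.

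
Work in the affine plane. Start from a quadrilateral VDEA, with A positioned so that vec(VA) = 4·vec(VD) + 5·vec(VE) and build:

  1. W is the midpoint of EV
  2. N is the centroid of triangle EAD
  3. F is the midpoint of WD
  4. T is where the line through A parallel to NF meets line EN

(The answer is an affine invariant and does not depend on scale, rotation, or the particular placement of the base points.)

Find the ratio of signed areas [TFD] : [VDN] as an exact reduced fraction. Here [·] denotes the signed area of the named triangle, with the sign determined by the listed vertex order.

Choose coordinates V = (0, 0), D = (1, 0), E = (0, 1), A = (4, 5).
1. W is the midpoint of EV ⇒ W = (0, 1/2)
2. N is the centroid of triangle EAD ⇒ N = (5/3, 2)
3. F is the midpoint of WD ⇒ F = (1/2, 1/4)
4. T is where the line through A parallel to NF meets line EN ⇒ T = (20/9, 7/3)
2·[TFD] = 53/36, 2·[VDN] = 2
[TFD]:[VDN] = 53/36:2 = 53/72

[TFD]:[VDN] = 53/72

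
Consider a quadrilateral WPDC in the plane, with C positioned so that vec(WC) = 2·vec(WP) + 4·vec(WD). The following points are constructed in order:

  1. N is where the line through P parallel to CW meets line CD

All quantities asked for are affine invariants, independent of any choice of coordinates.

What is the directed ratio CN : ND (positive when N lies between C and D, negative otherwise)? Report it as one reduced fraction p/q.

CN:ND = -2/3

Choose coordinates W = (0, 0), P = (1, 0), D = (0, 1), C = (2, 4).
1. N is where the line through P parallel to CW meets line CD ⇒ N = (6, 10)
N = C + t·(D−C) with t = -2, so CN:ND = t:(1−t) = -2:3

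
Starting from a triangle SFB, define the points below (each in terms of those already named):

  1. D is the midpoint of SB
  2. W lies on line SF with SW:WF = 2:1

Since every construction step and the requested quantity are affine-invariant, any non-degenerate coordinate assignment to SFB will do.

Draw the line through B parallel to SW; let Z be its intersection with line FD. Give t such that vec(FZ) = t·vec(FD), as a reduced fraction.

t = 2

Choose coordinates S = (0, 0), F = (1, 0), B = (0, 1).
1. D is the midpoint of SB ⇒ D = (0, 1/2)
2. W lies on line SF with SW:WF = 2:1 ⇒ W = (2/3, 0)
through B parallel to SW: direction (2/3, 0); meets FD at Z = (-1, 1)
Z = F + t·(D−F) with t = 2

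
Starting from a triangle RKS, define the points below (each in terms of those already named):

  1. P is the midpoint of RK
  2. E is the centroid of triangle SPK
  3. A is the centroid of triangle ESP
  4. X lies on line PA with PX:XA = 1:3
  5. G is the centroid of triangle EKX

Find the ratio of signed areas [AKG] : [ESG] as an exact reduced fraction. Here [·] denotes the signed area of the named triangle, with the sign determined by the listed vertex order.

Choose coordinates R = (0, 0), K = (1, 0), S = (0, 1).
1. P is the midpoint of RK ⇒ P = (1/2, 0)
2. E is the centroid of triangle SPK ⇒ E = (1/2, 1/3)
3. A is the centroid of triangle ESP ⇒ A = (1/3, 4/9)
4. X lies on line PA with PX:XA = 1:3 ⇒ X = (11/24, 1/9)
5. G is the centroid of triangle EKX ⇒ G = (47/72, 4/27)
2·[AKG] = -1/18, 2·[ESG] = -1/108
[AKG]:[ESG] = -1/18:-1/108 = 6

[AKG]:[ESG] = 6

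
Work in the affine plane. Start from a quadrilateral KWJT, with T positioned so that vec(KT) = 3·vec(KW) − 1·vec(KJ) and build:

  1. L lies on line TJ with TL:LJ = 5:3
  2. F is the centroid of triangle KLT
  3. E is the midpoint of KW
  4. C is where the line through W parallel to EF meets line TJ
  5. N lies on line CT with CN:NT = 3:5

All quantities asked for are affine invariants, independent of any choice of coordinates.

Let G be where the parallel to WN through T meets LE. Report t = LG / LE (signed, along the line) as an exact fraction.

t = 20/21

Set K = (0, 0), W = (1, 0), J = (0, 1), T = (3, -1); any affine frame gives the same invariant.
1. L lies on line TJ with TL:LJ = 5:3 ⇒ L = (9/8, 1/4)
2. F is the centroid of triangle KLT ⇒ F = (11/8, -1/4)
3. E is the midpoint of KW ⇒ E = (1/2, 0)
4. C is where the line through W parallel to EF meets line TJ ⇒ C = (15/8, -1/4)
5. N lies on line CT with CN:NT = 3:5 ⇒ N = (147/64, -17/32)
through T parallel to WN: direction (83/64, -17/32); meets LE at G = (89/168, 1/84)
G = L + t·(E−L) with t = 20/21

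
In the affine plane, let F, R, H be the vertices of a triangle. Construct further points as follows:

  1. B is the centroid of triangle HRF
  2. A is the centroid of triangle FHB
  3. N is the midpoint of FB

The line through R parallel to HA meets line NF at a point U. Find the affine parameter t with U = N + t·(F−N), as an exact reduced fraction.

Assign F = (0, 0), R = (1, 0), H = (0, 1) — the answer is frame-independent, so this choice is without loss of generality.
1. B is the centroid of triangle HRF ⇒ B = (1/3, 1/3)
2. A is the centroid of triangle FHB ⇒ A = (1/9, 4/9)
3. N is the midpoint of FB ⇒ N = (1/6, 1/6)
through R parallel to HA: direction (1/9, -5/9); meets NF at U = (5/6, 5/6)
U = N + t·(F−N) with t = -4

t = -4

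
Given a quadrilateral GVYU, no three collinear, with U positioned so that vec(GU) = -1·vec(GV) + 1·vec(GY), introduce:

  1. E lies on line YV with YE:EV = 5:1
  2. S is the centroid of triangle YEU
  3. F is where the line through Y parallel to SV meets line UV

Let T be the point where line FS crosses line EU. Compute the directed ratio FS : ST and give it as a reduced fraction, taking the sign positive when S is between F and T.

FS:ST = -74/35

Work in coordinates with G = (0, 0), V = (1, 0), Y = (0, 1), U = (-1, 1).
1. E lies on line YV with YE:EV = 5:1 ⇒ E = (5/6, 1/6)
2. S is the centroid of triangle YEU ⇒ S = (-1/18, 13/18)
3. F is where the line through Y parallel to SV meets line UV ⇒ F = (19/7, -6/7)
line FS meets EU at T = (557/444, -11/444)
S = F + t·(T−F) with t = 74/39, so FS:ST = 74/39:-35/39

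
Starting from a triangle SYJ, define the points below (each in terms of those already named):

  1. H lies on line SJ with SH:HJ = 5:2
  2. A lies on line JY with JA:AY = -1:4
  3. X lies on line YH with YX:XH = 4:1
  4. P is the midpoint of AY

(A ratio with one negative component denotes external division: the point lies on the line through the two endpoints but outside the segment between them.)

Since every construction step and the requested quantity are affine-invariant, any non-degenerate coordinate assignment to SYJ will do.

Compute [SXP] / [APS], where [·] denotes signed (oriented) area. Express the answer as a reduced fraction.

Work in coordinates with S = (0, 0), Y = (1, 0), J = (0, 1).
1. H lies on line SJ with SH:HJ = 5:2 ⇒ H = (0, 5/7)
2. A lies on line JY with JA:AY = -1:4 ⇒ A = (-1/3, 4/3)
3. X lies on line YH with YX:XH = 4:1 ⇒ X = (1/5, 4/7)
4. P is the midpoint of AY ⇒ P = (1/3, 2/3)
2·[SXP] = -2/35, 2·[APS] = -2/3
[SXP]:[APS] = -2/35:-2/3 = 3/35

[SXP]:[APS] = 3/35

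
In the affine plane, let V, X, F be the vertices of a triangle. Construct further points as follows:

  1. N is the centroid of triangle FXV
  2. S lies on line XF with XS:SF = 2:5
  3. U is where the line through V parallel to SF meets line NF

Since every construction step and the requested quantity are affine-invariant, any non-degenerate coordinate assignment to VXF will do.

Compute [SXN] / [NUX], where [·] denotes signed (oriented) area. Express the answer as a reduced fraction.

Assign V = (0, 0), X = (1, 0), F = (0, 1) — the answer is frame-independent, so this choice is without loss of generality.
1. N is the centroid of triangle FXV ⇒ N = (1/3, 1/3)
2. S lies on line XF with XS:SF = 2:5 ⇒ S = (5/7, 2/7)
3. U is where the line through V parallel to SF meets line NF ⇒ U = (1, -1)
2·[SXN] = -2/21, 2·[NUX] = 2/3
[SXN]:[NUX] = -2/21:2/3 = -1/7

[SXN]:[NUX] = -1/7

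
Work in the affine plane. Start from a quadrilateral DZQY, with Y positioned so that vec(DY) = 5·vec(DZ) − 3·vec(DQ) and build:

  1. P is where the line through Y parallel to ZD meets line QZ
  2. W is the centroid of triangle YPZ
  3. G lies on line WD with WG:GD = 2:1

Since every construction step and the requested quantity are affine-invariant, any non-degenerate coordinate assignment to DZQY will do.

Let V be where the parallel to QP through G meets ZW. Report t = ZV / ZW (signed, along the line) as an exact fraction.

Assign D = (0, 0), Z = (1, 0), Q = (0, 1), Y = (5, -3) — the answer is frame-independent, so this choice is without loss of generality.
1. P is where the line through Y parallel to ZD meets line QZ ⇒ P = (4, -3)
2. W is the centroid of triangle YPZ ⇒ W = (10/3, -2)
3. G lies on line WD with WG:GD = 2:1 ⇒ G = (10/9, -2/3)
through G parallel to QP: direction (4, -4); meets ZW at V = (-26/9, 10/3)
V = Z + t·(W−Z) with t = -5/3

t = -5/3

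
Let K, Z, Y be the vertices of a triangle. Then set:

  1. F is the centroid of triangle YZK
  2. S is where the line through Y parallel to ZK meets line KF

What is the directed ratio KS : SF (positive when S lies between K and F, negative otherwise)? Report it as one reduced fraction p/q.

KS:SF = -3/2

Work in coordinates with K = (0, 0), Z = (1, 0), Y = (0, 1).
1. F is the centroid of triangle YZK ⇒ F = (1/3, 1/3)
2. S is where the line through Y parallel to ZK meets line KF ⇒ S = (1, 1)
S = K + t·(F−K) with t = 3, so KS:SF = t:(1−t) = 3:-2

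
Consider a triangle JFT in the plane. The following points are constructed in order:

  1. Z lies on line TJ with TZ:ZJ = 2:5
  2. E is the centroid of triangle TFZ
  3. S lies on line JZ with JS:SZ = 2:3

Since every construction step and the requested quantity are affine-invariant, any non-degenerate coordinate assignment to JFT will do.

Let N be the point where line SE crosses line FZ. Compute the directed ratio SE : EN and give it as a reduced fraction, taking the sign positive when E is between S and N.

Work in coordinates with J = (0, 0), F = (1, 0), T = (0, 1).
1. Z lies on line TJ with TZ:ZJ = 2:5 ⇒ Z = (0, 5/7)
2. E is the centroid of triangle TFZ ⇒ E = (1/3, 4/7)
3. S lies on line JZ with JS:SZ = 2:3 ⇒ S = (0, 2/7)
line SE meets FZ at N = (3/11, 40/77)
E = S + t·(N−S) with t = 11/9, so SE:EN = 11/9:-2/9

SE:EN = -11/2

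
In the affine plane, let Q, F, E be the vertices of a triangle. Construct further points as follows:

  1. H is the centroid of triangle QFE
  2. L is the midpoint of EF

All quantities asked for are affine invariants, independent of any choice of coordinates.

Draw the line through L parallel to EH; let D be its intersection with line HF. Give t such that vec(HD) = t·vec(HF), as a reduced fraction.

Assign Q = (0, 0), F = (1, 0), E = (0, 1) — the answer is frame-independent, so this choice is without loss of generality.
1. H is the centroid of triangle QFE ⇒ H = (1/3, 1/3)
2. L is the midpoint of EF ⇒ L = (1/2, 1/2)
through L parallel to EH: direction (1/3, -2/3); meets HF at D = (2/3, 1/6)
D = H + t·(F−H) with t = 1/2

t = 1/2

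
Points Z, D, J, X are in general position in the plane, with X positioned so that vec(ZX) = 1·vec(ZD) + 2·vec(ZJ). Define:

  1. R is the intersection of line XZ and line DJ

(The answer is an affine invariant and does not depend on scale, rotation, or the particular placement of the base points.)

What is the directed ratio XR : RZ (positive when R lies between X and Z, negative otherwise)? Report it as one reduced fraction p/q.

Work in coordinates with Z = (0, 0), D = (1, 0), J = (0, 1), X = (1, 2).
1. R is the intersection of line XZ and line DJ ⇒ R = (1/3, 2/3)
R = X + t·(Z−X) with t = 2/3, so XR:RZ = t:(1−t) = 2/3:1/3

XR:RZ = 2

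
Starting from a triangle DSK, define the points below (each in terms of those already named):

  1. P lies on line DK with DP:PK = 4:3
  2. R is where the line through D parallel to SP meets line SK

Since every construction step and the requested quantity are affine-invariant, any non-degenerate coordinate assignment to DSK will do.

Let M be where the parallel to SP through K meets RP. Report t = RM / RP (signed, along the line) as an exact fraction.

t = 7/4

Work in coordinates with D = (0, 0), S = (1, 0), K = (0, 1).
1. P lies on line DK with DP:PK = 4:3 ⇒ P = (0, 4/7)
2. R is where the line through D parallel to SP meets line SK ⇒ R = (7/3, -4/3)
through K parallel to SP: direction (-1, 4/7); meets RP at M = (-7/4, 2)
M = R + t·(P−R) with t = 7/4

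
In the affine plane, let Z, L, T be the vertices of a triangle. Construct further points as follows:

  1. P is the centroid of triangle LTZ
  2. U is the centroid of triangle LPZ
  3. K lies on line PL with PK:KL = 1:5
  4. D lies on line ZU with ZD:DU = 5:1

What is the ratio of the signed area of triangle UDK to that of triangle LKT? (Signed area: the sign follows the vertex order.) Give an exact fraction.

Set Z = (0, 0), L = (1, 0), T = (0, 1); any affine frame gives the same invariant.
1. P is the centroid of triangle LTZ ⇒ P = (1/3, 1/3)
2. U is the centroid of triangle LPZ ⇒ U = (4/9, 1/9)
3. K lies on line PL with PK:KL = 1:5 ⇒ K = (4/9, 5/18)
4. D lies on line ZU with ZD:DU = 5:1 ⇒ D = (10/27, 5/54)
2·[UDK] = -1/81, 2·[LKT] = -5/18
[UDK]:[LKT] = -1/81:-5/18 = 2/45

[UDK]:[LKT] = 2/45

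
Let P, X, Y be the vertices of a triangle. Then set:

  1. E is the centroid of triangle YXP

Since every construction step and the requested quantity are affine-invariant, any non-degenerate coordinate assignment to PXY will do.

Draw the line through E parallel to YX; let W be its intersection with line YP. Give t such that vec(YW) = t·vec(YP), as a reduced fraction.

Assign P = (0, 0), X = (1, 0), Y = (0, 1) — the answer is frame-independent, so this choice is without loss of generality.
1. E is the centroid of triangle YXP ⇒ E = (1/3, 1/3)
through E parallel to YX: direction (1, -1); meets YP at W = (0, 2/3)
W = Y + t·(P−Y) with t = 1/3

t = 1/3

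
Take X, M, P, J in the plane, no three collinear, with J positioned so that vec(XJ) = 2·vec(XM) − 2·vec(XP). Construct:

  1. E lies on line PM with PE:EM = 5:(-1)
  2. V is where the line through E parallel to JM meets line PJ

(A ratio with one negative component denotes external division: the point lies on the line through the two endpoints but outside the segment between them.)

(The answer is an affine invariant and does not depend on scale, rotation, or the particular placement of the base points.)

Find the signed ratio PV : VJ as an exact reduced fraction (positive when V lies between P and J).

PV:VJ = -5

Work in coordinates with X = (0, 0), M = (1, 0), P = (0, 1), J = (2, -2).
1. E lies on line PM with PE:EM = 5:(-1) ⇒ E = (5/4, -1/4)
2. V is where the line through E parallel to JM meets line PJ ⇒ V = (5/2, -11/4)
V = P + t·(J−P) with t = 5/4, so PV:VJ = t:(1−t) = 5/4:-1/4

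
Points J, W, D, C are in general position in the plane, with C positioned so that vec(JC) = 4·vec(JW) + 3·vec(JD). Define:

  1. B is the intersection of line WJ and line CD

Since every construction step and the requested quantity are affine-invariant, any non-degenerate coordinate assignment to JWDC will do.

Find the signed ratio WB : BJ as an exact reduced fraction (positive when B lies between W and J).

WB:BJ = -3/2

Work in coordinates with J = (0, 0), W = (1, 0), D = (0, 1), C = (4, 3).
1. B is the intersection of line WJ and line CD ⇒ B = (-2, 0)
B = W + t·(J−W) with t = 3, so WB:BJ = t:(1−t) = 3:-2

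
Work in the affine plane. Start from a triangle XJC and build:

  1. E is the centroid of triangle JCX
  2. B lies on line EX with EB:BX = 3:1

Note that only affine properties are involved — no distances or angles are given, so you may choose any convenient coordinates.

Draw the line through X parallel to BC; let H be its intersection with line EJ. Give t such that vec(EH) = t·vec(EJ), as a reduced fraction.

Assign X = (0, 0), J = (1, 0), C = (0, 1) — the answer is frame-independent, so this choice is without loss of generality.
1. E is the centroid of triangle JCX ⇒ E = (1/3, 1/3)
2. B lies on line EX with EB:BX = 3:1 ⇒ B = (1/12, 1/12)
through X parallel to BC: direction (-1/12, 11/12); meets EJ at H = (-1/21, 11/21)
H = E + t·(J−E) with t = -4/7

t = -4/7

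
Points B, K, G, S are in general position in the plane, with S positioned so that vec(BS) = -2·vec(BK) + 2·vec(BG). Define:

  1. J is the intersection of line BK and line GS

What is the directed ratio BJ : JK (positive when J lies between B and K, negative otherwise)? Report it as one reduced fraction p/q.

Choose coordinates B = (0, 0), K = (1, 0), G = (0, 1), S = (-2, 2).
1. J is the intersection of line BK and line GS ⇒ J = (2, 0)
J = B + t·(K−B) with t = 2, so BJ:JK = t:(1−t) = 2:-1

BJ:JK = -2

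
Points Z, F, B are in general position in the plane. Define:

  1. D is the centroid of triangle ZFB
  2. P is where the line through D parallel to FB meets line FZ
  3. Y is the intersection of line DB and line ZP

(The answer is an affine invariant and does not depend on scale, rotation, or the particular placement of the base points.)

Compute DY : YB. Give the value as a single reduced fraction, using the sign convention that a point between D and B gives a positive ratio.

Assign Z = (0, 0), F = (1, 0), B = (0, 1) — the answer is frame-independent, so this choice is without loss of generality.
1. D is the centroid of triangle ZFB ⇒ D = (1/3, 1/3)
2. P is where the line through D parallel to FB meets line FZ ⇒ P = (2/3, 0)
3. Y is the intersection of line DB and line ZP ⇒ Y = (1/2, 0)
Y = D + t·(B−D) with t = -1/2, so DY:YB = t:(1−t) = -1/2:3/2

DY:YB = -1/3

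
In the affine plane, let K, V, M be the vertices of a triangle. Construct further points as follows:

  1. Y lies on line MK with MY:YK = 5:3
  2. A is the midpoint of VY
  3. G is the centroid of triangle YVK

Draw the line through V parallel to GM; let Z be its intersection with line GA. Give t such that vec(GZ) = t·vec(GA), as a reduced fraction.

Assign K = (0, 0), V = (1, 0), M = (0, 1) — the answer is frame-independent, so this choice is without loss of generality.
1. Y lies on line MK with MY:YK = 5:3 ⇒ Y = (0, 3/8)
2. A is the midpoint of VY ⇒ A = (1/2, 3/16)
3. G is the centroid of triangle YVK ⇒ G = (1/3, 1/8)
through V parallel to GM: direction (-1/3, 7/8); meets GA at Z = (7/8, 21/64)
Z = G + t·(A−G) with t = 13/4

t = 13/4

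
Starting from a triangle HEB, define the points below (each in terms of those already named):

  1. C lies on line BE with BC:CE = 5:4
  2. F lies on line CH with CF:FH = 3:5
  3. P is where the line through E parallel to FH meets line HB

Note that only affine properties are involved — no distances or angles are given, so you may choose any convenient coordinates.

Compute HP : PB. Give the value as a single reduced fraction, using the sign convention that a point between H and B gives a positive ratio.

Work in coordinates with H = (0, 0), E = (1, 0), B = (0, 1).
1. C lies on line BE with BC:CE = 5:4 ⇒ C = (5/9, 4/9)
2. F lies on line CH with CF:FH = 3:5 ⇒ F = (25/72, 5/18)
3. P is where the line through E parallel to FH meets line HB ⇒ P = (0, -4/5)
P = H + t·(B−H) with t = -4/5, so HP:PB = t:(1−t) = -4/5:9/5

HP:PB = -4/9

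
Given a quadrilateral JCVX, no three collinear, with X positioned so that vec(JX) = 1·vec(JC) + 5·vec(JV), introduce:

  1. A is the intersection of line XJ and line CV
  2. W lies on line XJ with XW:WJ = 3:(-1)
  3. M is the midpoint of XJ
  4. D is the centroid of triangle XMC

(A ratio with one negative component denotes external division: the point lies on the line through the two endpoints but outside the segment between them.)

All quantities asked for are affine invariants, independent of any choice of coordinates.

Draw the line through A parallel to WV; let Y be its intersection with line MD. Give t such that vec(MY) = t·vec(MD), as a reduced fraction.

t = -2/7

Work in coordinates with J = (0, 0), C = (1, 0), V = (0, 1), X = (1, 5).
1. A is the intersection of line XJ and line CV ⇒ A = (1/6, 5/6)
2. W lies on line XJ with XW:WJ = 3:(-1) ⇒ W = (-1/2, -5/2)
3. M is the midpoint of XJ ⇒ M = (1/2, 5/2)
4. D is the centroid of triangle XMC ⇒ D = (5/6, 5/2)
through A parallel to WV: direction (1/2, 7/2); meets MD at Y = (17/42, 5/2)
Y = M + t·(D−M) with t = -2/7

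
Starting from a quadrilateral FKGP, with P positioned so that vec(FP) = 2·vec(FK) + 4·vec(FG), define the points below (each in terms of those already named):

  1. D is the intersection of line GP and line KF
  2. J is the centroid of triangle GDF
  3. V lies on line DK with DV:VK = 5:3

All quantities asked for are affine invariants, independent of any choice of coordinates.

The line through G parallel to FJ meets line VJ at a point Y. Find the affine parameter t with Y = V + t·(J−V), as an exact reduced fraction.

t = -7/9

Work in coordinates with F = (0, 0), K = (1, 0), G = (0, 1), P = (2, 4).
1. D is the intersection of line GP and line KF ⇒ D = (-2/3, 0)
2. J is the centroid of triangle GDF ⇒ J = (-2/9, 1/3)
3. V lies on line DK with DV:VK = 5:3 ⇒ V = (3/8, 0)
through G parallel to FJ: direction (-2/9, 1/3); meets VJ at Y = (68/81, -7/27)
Y = V + t·(J−V) with t = -7/9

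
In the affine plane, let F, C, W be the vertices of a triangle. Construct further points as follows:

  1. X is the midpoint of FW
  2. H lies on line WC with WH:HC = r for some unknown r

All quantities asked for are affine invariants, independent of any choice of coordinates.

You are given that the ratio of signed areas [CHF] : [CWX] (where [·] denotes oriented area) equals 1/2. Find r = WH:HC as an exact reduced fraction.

r = 3

Work in coordinates with F = (0, 0), C = (1, 0), W = (0, 1).
1. X is the midpoint of FW ⇒ X = (0, 1/2)
2. With WH:HC = r, write λ = r/(r+1) so H = W + λ·(C−W); H is affine-linear in λ
Every point depending on H is an affine combination of H and λ-independent points, so each such coordinate is linear in λ; the λ² term in each signed area is a multiple of (C−W)×(C−W) = 0, so 2·[CHF] and 2·[CWX] are each linear in λ. Evaluating at λ=0 and λ=1:
  2·[CHF] = −λ + 1,   2·[CWX] = 1/2
So [CHF]:[CWX] = (−λ + 1) / (1/2). Setting this equal to 1/2:
  −λ + 1 = 1/2·(1/2)  ⇒  λ = 3/4
Then r = λ/(1−λ) = (3/4)/(1/4) = 3. Check: with r = 3, H = (3/4, 1/4) and [CHF]:[CWX] = 1/2 as required.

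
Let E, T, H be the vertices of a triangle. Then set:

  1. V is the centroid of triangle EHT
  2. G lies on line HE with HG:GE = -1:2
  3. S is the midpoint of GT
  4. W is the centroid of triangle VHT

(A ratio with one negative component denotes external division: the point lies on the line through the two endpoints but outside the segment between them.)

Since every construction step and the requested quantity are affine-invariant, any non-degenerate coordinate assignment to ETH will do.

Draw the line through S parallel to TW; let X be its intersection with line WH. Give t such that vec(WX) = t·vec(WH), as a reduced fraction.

Choose coordinates E = (0, 0), T = (1, 0), H = (0, 1).
1. V is the centroid of triangle EHT ⇒ V = (1/3, 1/3)
2. G lies on line HE with HG:GE = -1:2 ⇒ G = (0, 2)
3. S is the midpoint of GT ⇒ S = (1/2, 1)
4. W is the centroid of triangle VHT ⇒ W = (4/9, 4/9)
through S parallel to TW: direction (-5/9, 4/9); meets WH at X = (-8/9, 19/9)
X = W + t·(H−W) with t = 3

t = 3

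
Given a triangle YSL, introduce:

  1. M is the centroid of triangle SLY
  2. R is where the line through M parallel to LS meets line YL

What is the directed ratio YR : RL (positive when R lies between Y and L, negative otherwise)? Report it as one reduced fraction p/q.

YR:RL = 2

Work in coordinates with Y = (0, 0), S = (1, 0), L = (0, 1).
1. M is the centroid of triangle SLY ⇒ M = (1/3, 1/3)
2. R is where the line through M parallel to LS meets line YL ⇒ R = (0, 2/3)
R = Y + t·(L−Y) with t = 2/3, so YR:RL = t:(1−t) = 2/3:1/3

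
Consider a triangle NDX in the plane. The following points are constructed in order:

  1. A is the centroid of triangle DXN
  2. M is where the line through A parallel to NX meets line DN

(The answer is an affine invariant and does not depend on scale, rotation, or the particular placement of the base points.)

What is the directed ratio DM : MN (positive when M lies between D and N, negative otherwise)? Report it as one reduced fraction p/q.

Work in coordinates with N = (0, 0), D = (1, 0), X = (0, 1).
1. A is the centroid of triangle DXN ⇒ A = (1/3, 1/3)
2. M is where the line through A parallel to NX meets line DN ⇒ M = (1/3, 0)
M = D + t·(N−D) with t = 2/3, so DM:MN = t:(1−t) = 2/3:1/3

DM:MN = 2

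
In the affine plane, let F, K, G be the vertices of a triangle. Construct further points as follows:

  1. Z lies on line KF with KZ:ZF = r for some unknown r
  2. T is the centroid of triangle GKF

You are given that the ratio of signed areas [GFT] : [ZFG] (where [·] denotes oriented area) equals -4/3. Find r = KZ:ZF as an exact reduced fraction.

Assign F = (0, 0), K = (1, 0), G = (0, 1) — the answer is frame-independent, so this choice is without loss of generality.
1. With KZ:ZF = r, write λ = r/(r+1) so Z = K + λ·(F−K); Z is affine-linear in λ
2. T is the centroid of triangle GKF ⇒ T = (1/3, 1/3)
Every point depending on Z is an affine combination of Z and λ-independent points, so each such coordinate is linear in λ; the λ² term in each signed area is a multiple of (F−K)×(F−K) = 0, so 2·[GFT] and 2·[ZFG] are each linear in λ. Evaluating at λ=0 and λ=1:
  2·[GFT] = 1/3,   2·[ZFG] = λ − 1
So [GFT]:[ZFG] = (1/3) / (λ − 1). Setting this equal to -4/3:
  1/3 = -4/3·(λ − 1)  ⇒  λ = 3/4
Then r = λ/(1−λ) = (3/4)/(1/4) = 3. Check: with r = 3, Z = (1/4, 0) and [GFT]:[ZFG] = -4/3 as required.

r = 3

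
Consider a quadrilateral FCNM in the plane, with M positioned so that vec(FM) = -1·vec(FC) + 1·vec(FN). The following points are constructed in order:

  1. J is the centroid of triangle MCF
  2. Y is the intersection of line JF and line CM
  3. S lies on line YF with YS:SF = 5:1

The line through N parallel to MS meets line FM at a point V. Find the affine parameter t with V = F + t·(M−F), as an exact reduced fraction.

t = 12

Work in coordinates with F = (0, 0), C = (1, 0), N = (0, 1), M = (-1, 1).
1. J is the centroid of triangle MCF ⇒ J = (0, 1/3)
2. Y is the intersection of line JF and line CM ⇒ Y = (0, 1/2)
3. S lies on line YF with YS:SF = 5:1 ⇒ S = (0, 1/12)
through N parallel to MS: direction (1, -11/12); meets FM at V = (-12, 12)
V = F + t·(M−F) with t = 12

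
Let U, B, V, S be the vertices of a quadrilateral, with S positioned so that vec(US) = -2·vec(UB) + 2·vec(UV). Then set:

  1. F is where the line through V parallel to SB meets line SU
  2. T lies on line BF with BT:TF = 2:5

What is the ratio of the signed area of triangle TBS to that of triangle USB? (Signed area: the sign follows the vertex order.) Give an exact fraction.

Set U = (0, 0), B = (1, 0), V = (0, 1), S = (-2, 2); any affine frame gives the same invariant.
1. F is where the line through V parallel to SB meets line SU ⇒ F = (-3, 3)
2. T lies on line BF with BT:TF = 2:5 ⇒ T = (-1/7, 6/7)
2·[TBS] = -2/7, 2·[USB] = -2
[TBS]:[USB] = -2/7:-2 = 1/7

[TBS]:[USB] = 1/7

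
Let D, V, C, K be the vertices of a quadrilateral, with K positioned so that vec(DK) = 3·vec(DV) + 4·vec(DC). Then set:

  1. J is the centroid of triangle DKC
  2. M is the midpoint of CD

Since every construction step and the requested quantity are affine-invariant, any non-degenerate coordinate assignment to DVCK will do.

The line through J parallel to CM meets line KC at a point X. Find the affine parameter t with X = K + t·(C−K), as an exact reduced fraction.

t = 2/3

Choose coordinates D = (0, 0), V = (1, 0), C = (0, 1), K = (3, 4).
1. J is the centroid of triangle DKC ⇒ J = (1, 5/3)
2. M is the midpoint of CD ⇒ M = (0, 1/2)
through J parallel to CM: direction (0, -1/2); meets KC at X = (1, 2)
X = K + t·(C−K) with t = 2/3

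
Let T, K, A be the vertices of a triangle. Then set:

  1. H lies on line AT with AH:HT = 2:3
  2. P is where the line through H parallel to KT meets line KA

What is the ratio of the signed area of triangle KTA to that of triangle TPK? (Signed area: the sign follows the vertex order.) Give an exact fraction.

Work in coordinates with T = (0, 0), K = (1, 0), A = (0, 1).
1. H lies on line AT with AH:HT = 2:3 ⇒ H = (0, 3/5)
2. P is where the line through H parallel to KT meets line KA ⇒ P = (2/5, 3/5)
2·[KTA] = -1, 2·[TPK] = -3/5
[KTA]:[TPK] = -1:-3/5 = 5/3

[KTA]:[TPK] = 5/3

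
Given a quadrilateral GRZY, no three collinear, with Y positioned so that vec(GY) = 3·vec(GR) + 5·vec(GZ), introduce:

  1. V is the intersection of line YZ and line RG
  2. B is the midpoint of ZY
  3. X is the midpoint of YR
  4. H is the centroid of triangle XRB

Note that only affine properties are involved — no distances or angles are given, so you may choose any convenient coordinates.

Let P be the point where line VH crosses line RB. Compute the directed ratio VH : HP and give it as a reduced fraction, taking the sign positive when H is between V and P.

Assign G = (0, 0), R = (1, 0), Z = (0, 1), Y = (3, 5) — the answer is frame-independent, so this choice is without loss of generality.
1. V is the intersection of line YZ and line RG ⇒ V = (-3/4, 0)
2. B is the midpoint of ZY ⇒ B = (3/2, 3)
3. X is the midpoint of YR ⇒ X = (2, 5/2)
4. H is the centroid of triangle XRB ⇒ H = (3/2, 11/6)
line VH meets RB at P = (51/40, 33/20)
H = V + t·(P−V) with t = 10/9, so VH:HP = 10/9:-1/9

VH:HP = -10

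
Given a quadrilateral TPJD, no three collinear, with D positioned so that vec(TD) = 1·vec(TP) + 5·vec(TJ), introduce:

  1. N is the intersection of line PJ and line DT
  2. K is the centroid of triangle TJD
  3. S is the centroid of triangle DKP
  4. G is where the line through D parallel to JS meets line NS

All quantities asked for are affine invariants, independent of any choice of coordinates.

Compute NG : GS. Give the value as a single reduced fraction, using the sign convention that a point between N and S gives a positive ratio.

Set T = (0, 0), P = (1, 0), J = (0, 1), D = (1, 5); any affine frame gives the same invariant.
1. N is the intersection of line PJ and line DT ⇒ N = (1/6, 5/6)
2. K is the centroid of triangle TJD ⇒ K = (1/3, 2)
3. S is the centroid of triangle DKP ⇒ S = (7/9, 7/3)
4. G is where the line through D parallel to JS meets line NS ⇒ G = (661/171, 565/57)
G = N + t·(S−N) with t = 115/19, so NG:GS = t:(1−t) = 115/19:-96/19

NG:GS = -115/96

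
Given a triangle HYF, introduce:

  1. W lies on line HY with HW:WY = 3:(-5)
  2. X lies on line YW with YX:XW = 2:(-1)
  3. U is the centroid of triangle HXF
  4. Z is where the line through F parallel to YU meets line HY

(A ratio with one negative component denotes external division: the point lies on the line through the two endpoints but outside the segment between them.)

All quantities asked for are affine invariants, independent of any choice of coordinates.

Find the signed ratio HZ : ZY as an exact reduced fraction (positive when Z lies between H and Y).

Work in coordinates with H = (0, 0), Y = (1, 0), F = (0, 1).
1. W lies on line HY with HW:WY = 3:(-5) ⇒ W = (-3/2, 0)
2. X lies on line YW with YX:XW = 2:(-1) ⇒ X = (-4, 0)
3. U is the centroid of triangle HXF ⇒ U = (-4/3, 1/3)
4. Z is where the line through F parallel to YU meets line HY ⇒ Z = (7, 0)
Z = H + t·(Y−H) with t = 7, so HZ:ZY = t:(1−t) = 7:-6

HZ:ZY = -7/6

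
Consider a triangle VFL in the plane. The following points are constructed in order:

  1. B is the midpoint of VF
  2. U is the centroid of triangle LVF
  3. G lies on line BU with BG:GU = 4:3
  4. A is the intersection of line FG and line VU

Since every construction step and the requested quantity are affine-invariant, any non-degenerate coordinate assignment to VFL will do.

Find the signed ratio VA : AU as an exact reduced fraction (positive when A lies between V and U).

Work in coordinates with V = (0, 0), F = (1, 0), L = (0, 1).
1. B is the midpoint of VF ⇒ B = (1/2, 0)
2. U is the centroid of triangle LVF ⇒ U = (1/3, 1/3)
3. G lies on line BU with BG:GU = 4:3 ⇒ G = (17/42, 4/21)
4. A is the intersection of line FG and line VU ⇒ A = (8/33, 8/33)
A = V + t·(U−V) with t = 8/11, so VA:AU = t:(1−t) = 8/11:3/11

VA:AU = 8/3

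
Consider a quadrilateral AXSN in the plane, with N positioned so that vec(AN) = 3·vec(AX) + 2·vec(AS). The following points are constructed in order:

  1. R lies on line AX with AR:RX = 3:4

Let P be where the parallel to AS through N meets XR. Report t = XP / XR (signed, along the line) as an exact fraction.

t = -7/2

Work in coordinates with A = (0, 0), X = (1, 0), S = (0, 1), N = (3, 2).
1. R lies on line AX with AR:RX = 3:4 ⇒ R = (3/7, 0)
through N parallel to AS: direction (0, 1); meets XR at P = (3, 0)
P = X + t·(R−X) with t = -7/2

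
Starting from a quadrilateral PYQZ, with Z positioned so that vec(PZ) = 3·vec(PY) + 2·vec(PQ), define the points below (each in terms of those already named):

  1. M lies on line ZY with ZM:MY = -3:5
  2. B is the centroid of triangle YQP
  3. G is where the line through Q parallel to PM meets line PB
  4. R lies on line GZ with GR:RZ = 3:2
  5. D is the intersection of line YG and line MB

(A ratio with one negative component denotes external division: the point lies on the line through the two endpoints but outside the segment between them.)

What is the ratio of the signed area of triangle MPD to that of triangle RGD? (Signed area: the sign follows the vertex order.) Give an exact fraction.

[MPD]:[RGD] = -25/102

Assign P = (0, 0), Y = (1, 0), Q = (0, 1), Z = (3, 2) — the answer is frame-independent, so this choice is without loss of generality.
1. M lies on line ZY with ZM:MY = -3:5 ⇒ M = (6, 5)
2. B is the centroid of triangle YQP ⇒ B = (1/3, 1/3)
3. G is where the line through Q parallel to PM meets line PB ⇒ G = (6, 6)
4. R lies on line GZ with GR:RZ = 3:2 ⇒ R = (21/5, 18/5)
5. D is the intersection of line YG and line MB ⇒ D = (107/32, 45/16)
2·[MPD] = -5/32, 2·[RGD] = 51/80
[MPD]:[RGD] = -5/32:51/80 = -25/102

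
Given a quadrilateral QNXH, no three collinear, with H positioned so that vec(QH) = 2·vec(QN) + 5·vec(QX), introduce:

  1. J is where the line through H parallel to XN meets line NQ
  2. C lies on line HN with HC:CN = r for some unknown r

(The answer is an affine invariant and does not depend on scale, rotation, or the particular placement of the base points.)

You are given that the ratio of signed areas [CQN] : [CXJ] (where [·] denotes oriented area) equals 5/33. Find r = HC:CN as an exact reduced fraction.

Choose coordinates Q = (0, 0), N = (1, 0), X = (0, 1), H = (2, 5).
1. J is where the line through H parallel to XN meets line NQ ⇒ J = (7, 0)
2. With HC:CN = r, write λ = r/(r+1) so C = H + λ·(N−H); C is affine-linear in λ
Every point depending on C is an affine combination of C and λ-independent points, so each such coordinate is linear in λ; the λ² term in each signed area is a multiple of (N−H)×(N−H) = 0, so 2·[CQN] and 2·[CXJ] are each linear in λ. Evaluating at λ=0 and λ=1:
  2·[CQN] = -5·λ + 5,   2·[CXJ] = -36·λ + 30
So [CQN]:[CXJ] = (-5·λ + 5) / (-36·λ + 30). Setting this equal to 5/33:
  -5·λ + 5 = 5/33·(-36·λ + 30)  ⇒  λ = -1
Then r = λ/(1−λ) = (-1)/(2) = -1/2. Check: with r = -1/2, C = (3, 10) and [CQN]:[CXJ] = 5/33 as required.

r = -1/2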